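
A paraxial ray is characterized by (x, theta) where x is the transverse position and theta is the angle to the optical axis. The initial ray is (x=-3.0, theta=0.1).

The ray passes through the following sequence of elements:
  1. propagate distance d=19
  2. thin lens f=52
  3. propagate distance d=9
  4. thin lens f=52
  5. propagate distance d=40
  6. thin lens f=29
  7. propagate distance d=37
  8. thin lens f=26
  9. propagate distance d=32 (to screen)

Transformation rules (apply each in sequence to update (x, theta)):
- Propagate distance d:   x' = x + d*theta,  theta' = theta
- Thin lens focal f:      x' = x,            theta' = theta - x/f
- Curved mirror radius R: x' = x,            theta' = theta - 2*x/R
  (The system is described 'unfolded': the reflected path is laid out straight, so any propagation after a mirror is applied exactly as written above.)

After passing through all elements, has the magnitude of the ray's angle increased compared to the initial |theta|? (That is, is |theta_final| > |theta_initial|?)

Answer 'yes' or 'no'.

Answer: yes

Derivation:
Initial: x=-3.0000 theta=0.1000
After 1 (propagate distance d=19): x=-1.1000 theta=0.1000
After 2 (thin lens f=52): x=-1.1000 theta=63/520 (≈0.1212)
After 3 (propagate distance d=9): x=-1/104 (≈-0.0096) theta=63/520 (≈0.1212)
After 4 (thin lens f=52): x=-1/104 (≈-0.0096) theta=3281/27040 (≈0.1213)
After 5 (propagate distance d=40): x=6549/1352 (≈4.8439) theta=3281/27040 (≈0.1213)
After 6 (thin lens f=29): x=6549/1352 (≈4.8439) theta=-35831/784160 (≈-0.0457)
After 7 (propagate distance d=37): x=2472673/784160 (≈3.1533) theta=-35831/784160 (≈-0.0457)
After 8 (thin lens f=26): x=2472673/784160 (≈3.1533) theta=-3404279/20388160 (≈-0.1670)
After 9 (propagate distance d=32 (to screen)): x=-4464743/2038816 (≈-2.1899) theta=-3404279/20388160 (≈-0.1670)
|theta_initial|=0.1000 |theta_final|=3404279/20388160 (≈0.1670) -> increased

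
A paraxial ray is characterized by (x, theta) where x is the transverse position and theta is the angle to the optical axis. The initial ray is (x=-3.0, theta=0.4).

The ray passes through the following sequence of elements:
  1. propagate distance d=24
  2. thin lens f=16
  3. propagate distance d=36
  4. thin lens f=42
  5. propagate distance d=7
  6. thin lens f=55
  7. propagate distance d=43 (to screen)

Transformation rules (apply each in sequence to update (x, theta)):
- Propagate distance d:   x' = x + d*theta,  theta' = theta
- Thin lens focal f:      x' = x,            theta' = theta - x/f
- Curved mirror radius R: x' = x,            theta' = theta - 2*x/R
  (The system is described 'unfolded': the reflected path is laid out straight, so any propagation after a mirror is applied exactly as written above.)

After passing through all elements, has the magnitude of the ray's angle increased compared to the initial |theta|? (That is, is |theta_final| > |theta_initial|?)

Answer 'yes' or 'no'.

Initial: x=-3.0000 theta=0.4000
After 1 (propagate distance d=24): x=6.6000 theta=0.4000
After 2 (thin lens f=16): x=6.6000 theta=-0.0125
After 3 (propagate distance d=36): x=6.1500 theta=-0.0125
After 4 (thin lens f=42): x=6.1500 theta=-89/560 (≈-0.1589)
After 5 (propagate distance d=7): x=5.0375 theta=-89/560 (≈-0.1589)
After 6 (thin lens f=55): x=5.0375 theta=-1929/7700 (≈-0.2505)
After 7 (propagate distance d=43 (to screen)): x=-176633/30800 (≈-5.7348) theta=-1929/7700 (≈-0.2505)
|theta_initial|=0.4000 |theta_final|=1929/7700 (≈0.2505) -> not increased

Answer: no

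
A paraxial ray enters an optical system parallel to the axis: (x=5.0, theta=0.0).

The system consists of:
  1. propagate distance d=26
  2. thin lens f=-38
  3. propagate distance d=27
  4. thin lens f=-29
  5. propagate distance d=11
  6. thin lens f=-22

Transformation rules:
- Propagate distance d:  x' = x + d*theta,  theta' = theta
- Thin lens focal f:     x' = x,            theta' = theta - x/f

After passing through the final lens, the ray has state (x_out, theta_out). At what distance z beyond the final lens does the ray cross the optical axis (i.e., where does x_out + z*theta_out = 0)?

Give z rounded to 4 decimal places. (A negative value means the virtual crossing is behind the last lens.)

Answer: -12.8771

Derivation:
Initial: x=5.0000 theta=0.0000
After 1 (propagate distance d=26): x=5.0000 theta=0.0000
After 2 (thin lens f=-38): x=5.0000 theta=5/38 (≈0.1316)
After 3 (propagate distance d=27): x=325/38 (≈8.5526) theta=5/38 (≈0.1316)
After 4 (thin lens f=-29): x=325/38 (≈8.5526) theta=235/551 (≈0.4265)
After 5 (propagate distance d=11): x=14595/1102 (≈13.2441) theta=235/551 (≈0.4265)
After 6 (thin lens f=-22): x=14595/1102 (≈13.2441) theta=24935/24244 (≈1.0285)
z_focus = -x_out/theta_out = -(14595/1102)/(24935/24244) = -64218/4987 ≈ -12.8771
Rounded to 4 decimal places: z = -12.8771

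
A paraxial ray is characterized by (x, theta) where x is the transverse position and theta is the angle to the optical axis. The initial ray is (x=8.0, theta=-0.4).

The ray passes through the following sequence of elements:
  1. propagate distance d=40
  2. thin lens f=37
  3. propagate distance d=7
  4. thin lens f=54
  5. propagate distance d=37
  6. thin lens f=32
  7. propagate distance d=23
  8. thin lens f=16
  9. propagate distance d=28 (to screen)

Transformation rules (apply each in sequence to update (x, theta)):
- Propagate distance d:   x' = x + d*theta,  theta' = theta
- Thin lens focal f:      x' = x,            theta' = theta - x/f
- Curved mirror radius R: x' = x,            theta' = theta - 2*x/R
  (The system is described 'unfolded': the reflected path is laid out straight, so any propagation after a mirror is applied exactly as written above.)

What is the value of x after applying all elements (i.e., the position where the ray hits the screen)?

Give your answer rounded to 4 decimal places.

Initial: x=8.0000 theta=-0.4000
After 1 (propagate distance d=40): x=-8.0000 theta=-0.4000
After 2 (thin lens f=37): x=-8.0000 theta=-34/185 (≈-0.1838)
After 3 (propagate distance d=7): x=-1718/185 (≈-9.2865) theta=-34/185 (≈-0.1838)
After 4 (thin lens f=54): x=-1718/185 (≈-9.2865) theta=-59/4995 (≈-0.0118)
After 5 (propagate distance d=37): x=-48569/4995 (≈-9.7235) theta=-59/4995 (≈-0.0118)
After 6 (thin lens f=32): x=-48569/4995 (≈-9.7235) theta=46681/159840 (≈0.2920)
After 7 (propagate distance d=23): x=-96109/31968 (≈-3.0064) theta=46681/159840 (≈0.2920)
After 8 (thin lens f=16): x=-96109/31968 (≈-3.0064) theta=409147/852480 (≈0.4799)
After 9 (propagate distance d=28 (to screen)): x=6669907/639360 (≈10.4322) theta=409147/852480 (≈0.4799)
Rounded to 4 decimal places: x = 10.4322

Answer: 10.4322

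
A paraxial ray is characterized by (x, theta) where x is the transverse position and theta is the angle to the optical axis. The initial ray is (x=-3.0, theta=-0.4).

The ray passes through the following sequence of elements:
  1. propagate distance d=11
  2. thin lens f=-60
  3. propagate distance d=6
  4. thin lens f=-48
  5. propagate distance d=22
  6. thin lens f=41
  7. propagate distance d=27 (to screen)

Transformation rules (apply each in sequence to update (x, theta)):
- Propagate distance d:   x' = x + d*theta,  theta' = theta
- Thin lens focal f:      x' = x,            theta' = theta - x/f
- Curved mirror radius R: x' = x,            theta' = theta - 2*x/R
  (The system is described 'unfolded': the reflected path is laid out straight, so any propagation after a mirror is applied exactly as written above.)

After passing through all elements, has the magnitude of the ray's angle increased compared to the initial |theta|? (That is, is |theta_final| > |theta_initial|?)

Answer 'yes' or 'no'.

Answer: no

Derivation:
Initial: x=-3.0000 theta=-0.4000
After 1 (propagate distance d=11): x=-7.4000 theta=-0.4000
After 2 (thin lens f=-60): x=-7.4000 theta=-157/300 (≈-0.5233)
After 3 (propagate distance d=6): x=-10.5400 theta=-157/300 (≈-0.5233)
After 4 (thin lens f=-48): x=-10.5400 theta=-1783/2400 (≈-0.7429)
After 5 (propagate distance d=22): x=-32261/1200 (≈-26.8842) theta=-1783/2400 (≈-0.7429)
After 6 (thin lens f=41): x=-32261/1200 (≈-26.8842) theta=-8581/98400 (≈-0.0872)
After 7 (propagate distance d=27 (to screen)): x=-2877089/98400 (≈-29.2387) theta=-8581/98400 (≈-0.0872)
|theta_initial|=0.4000 |theta_final|=8581/98400 (≈0.0872) -> not increased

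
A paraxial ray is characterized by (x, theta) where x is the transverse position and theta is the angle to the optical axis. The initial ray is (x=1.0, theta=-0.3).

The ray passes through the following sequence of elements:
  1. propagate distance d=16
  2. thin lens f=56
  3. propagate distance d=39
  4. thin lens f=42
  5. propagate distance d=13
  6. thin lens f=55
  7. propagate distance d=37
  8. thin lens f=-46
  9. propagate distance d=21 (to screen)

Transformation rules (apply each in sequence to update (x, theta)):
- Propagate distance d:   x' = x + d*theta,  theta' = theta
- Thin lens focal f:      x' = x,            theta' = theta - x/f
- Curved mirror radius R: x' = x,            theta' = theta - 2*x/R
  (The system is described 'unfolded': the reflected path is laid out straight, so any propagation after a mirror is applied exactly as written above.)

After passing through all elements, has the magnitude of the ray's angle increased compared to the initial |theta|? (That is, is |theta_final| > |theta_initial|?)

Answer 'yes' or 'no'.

Initial: x=1.0000 theta=-0.3000
After 1 (propagate distance d=16): x=-3.8000 theta=-0.3000
After 2 (thin lens f=56): x=-3.8000 theta=-13/56 (≈-0.2321)
After 3 (propagate distance d=39): x=-3599/280 (≈-12.8536) theta=-13/56 (≈-0.2321)
After 4 (thin lens f=42): x=-3599/280 (≈-12.8536) theta=869/11760 (≈0.0739)
After 5 (propagate distance d=13): x=-139861/11760 (≈-11.8929) theta=869/11760 (≈0.0739)
After 6 (thin lens f=55): x=-139861/11760 (≈-11.8929) theta=1117/3850 (≈0.2901)
After 7 (propagate distance d=37): x=-749083/646800 (≈-1.1581) theta=1117/3850 (≈0.2901)
After 8 (thin lens f=-46): x=-749083/646800 (≈-1.1581) theta=7883093/29752800 (≈0.2650)
After 9 (propagate distance d=21 (to screen)): x=26217427/5950560 (≈4.4059) theta=7883093/29752800 (≈0.2650)
|theta_initial|=0.3000 |theta_final|=7883093/29752800 (≈0.2650) -> not increased

Answer: no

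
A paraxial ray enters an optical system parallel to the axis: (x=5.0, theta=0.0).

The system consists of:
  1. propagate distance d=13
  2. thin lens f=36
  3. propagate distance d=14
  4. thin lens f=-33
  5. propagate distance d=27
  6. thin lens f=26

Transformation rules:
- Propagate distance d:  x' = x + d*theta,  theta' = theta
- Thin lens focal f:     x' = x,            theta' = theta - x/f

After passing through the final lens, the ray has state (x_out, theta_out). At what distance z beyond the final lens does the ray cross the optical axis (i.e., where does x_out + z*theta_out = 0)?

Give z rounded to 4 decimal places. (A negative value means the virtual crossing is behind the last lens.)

Answer: 15.6000

Derivation:
Initial: x=5.0000 theta=0.0000
After 1 (propagate distance d=13): x=5.0000 theta=0.0000
After 2 (thin lens f=36): x=5.0000 theta=-5/36 (≈-0.1389)
After 3 (propagate distance d=14): x=55/18 (≈3.0556) theta=-5/36 (≈-0.1389)
After 4 (thin lens f=-33): x=55/18 (≈3.0556) theta=-5/108 (≈-0.0463)
After 5 (propagate distance d=27): x=65/36 (≈1.8056) theta=-5/108 (≈-0.0463)
After 6 (thin lens f=26): x=65/36 (≈1.8056) theta=-25/216 (≈-0.1157)
z_focus = -x_out/theta_out = -(65/36)/(-25/216) = 15.6000
Rounded to 4 decimal places: z = 15.6000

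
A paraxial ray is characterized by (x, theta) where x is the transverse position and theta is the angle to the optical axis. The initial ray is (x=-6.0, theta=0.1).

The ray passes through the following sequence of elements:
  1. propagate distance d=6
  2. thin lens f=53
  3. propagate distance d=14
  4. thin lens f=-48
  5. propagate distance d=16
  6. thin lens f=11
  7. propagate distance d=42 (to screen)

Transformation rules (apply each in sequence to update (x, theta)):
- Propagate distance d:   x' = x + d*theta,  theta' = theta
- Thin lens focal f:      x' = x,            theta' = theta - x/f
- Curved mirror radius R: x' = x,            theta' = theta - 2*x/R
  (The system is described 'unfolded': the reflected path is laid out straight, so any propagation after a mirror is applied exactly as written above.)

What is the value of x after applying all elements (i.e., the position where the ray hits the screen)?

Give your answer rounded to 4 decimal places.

Initial: x=-6.0000 theta=0.1000
After 1 (propagate distance d=6): x=-5.4000 theta=0.1000
After 2 (thin lens f=53): x=-5.4000 theta=107/530 (≈0.2019)
After 3 (propagate distance d=14): x=-682/265 (≈-2.5736) theta=107/530 (≈0.2019)
After 4 (thin lens f=-48): x=-682/265 (≈-2.5736) theta=943/6360 (≈0.1483)
After 5 (propagate distance d=16): x=-32/159 (≈-0.2013) theta=943/6360 (≈0.1483)
After 6 (thin lens f=11): x=-32/159 (≈-0.2013) theta=11653/69960 (≈0.1666)
After 7 (propagate distance d=42 (to screen)): x=237673/34980 (≈6.7945) theta=11653/69960 (≈0.1666)
Rounded to 4 decimal places: x = 6.7945

Answer: 6.7945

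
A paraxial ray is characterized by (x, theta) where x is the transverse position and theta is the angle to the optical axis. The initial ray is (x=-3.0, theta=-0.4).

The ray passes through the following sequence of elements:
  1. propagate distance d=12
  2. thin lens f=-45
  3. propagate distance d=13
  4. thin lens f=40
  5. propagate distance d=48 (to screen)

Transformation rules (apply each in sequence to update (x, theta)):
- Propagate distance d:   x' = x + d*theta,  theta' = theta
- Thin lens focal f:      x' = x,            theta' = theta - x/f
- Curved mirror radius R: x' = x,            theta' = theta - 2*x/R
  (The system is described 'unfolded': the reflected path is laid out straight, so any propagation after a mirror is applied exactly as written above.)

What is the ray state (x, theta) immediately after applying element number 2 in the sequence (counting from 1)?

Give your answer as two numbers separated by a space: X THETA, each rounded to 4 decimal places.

Answer: -7.8000 -0.5733

Derivation:
Initial: x=-3.0000 theta=-0.4000
After 1 (propagate distance d=12): x=-7.8000 theta=-0.4000
After 2 (thin lens f=-45): x=-7.8000 theta=-43/75 (≈-0.5733)
Rounded to 4 decimal places: x = -7.8000, theta = -0.5733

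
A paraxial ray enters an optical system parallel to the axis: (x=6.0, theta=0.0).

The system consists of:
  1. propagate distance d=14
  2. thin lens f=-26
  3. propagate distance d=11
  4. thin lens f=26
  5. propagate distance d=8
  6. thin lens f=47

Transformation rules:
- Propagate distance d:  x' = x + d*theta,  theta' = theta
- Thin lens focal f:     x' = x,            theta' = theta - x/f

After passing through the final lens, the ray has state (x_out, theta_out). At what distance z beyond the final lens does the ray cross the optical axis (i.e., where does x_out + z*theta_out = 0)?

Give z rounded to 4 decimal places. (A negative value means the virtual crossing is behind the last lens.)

Answer: 29.5313

Derivation:
Initial: x=6.0000 theta=0.0000
After 1 (propagate distance d=14): x=6.0000 theta=0.0000
After 2 (thin lens f=-26): x=6.0000 theta=3/13 (≈0.2308)
After 3 (propagate distance d=11): x=111/13 (≈8.5385) theta=3/13 (≈0.2308)
After 4 (thin lens f=26): x=111/13 (≈8.5385) theta=-33/338 (≈-0.0976)
After 5 (propagate distance d=8): x=1311/169 (≈7.7574) theta=-33/338 (≈-0.0976)
After 6 (thin lens f=47): x=1311/169 (≈7.7574) theta=-321/1222 (≈-0.2627)
z_focus = -x_out/theta_out = -(1311/169)/(-321/1222) = 41078/1391 ≈ 29.5313
Rounded to 4 decimal places: z = 29.5313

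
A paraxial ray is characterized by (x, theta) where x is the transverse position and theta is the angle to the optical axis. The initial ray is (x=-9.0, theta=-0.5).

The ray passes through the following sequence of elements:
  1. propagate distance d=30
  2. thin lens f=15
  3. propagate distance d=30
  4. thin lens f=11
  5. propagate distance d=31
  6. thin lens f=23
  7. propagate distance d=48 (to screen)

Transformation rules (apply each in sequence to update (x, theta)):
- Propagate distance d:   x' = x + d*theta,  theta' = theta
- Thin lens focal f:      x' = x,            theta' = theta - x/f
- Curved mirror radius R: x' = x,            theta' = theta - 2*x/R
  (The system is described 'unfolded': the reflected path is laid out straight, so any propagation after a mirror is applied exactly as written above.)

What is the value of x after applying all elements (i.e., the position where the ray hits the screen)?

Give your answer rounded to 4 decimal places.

Answer: -5.7514

Derivation:
Initial: x=-9.0000 theta=-0.5000
After 1 (propagate distance d=30): x=-24.0000 theta=-0.5000
After 2 (thin lens f=15): x=-24.0000 theta=1.1000
After 3 (propagate distance d=30): x=9.0000 theta=1.1000
After 4 (thin lens f=11): x=9.0000 theta=31/110 (≈0.2818)
After 5 (propagate distance d=31): x=1951/110 (≈17.7364) theta=31/110 (≈0.2818)
After 6 (thin lens f=23): x=1951/110 (≈17.7364) theta=-619/1265 (≈-0.4893)
After 7 (propagate distance d=48 (to screen)): x=-14551/2530 (≈-5.7514) theta=-619/1265 (≈-0.4893)
Rounded to 4 decimal places: x = -5.7514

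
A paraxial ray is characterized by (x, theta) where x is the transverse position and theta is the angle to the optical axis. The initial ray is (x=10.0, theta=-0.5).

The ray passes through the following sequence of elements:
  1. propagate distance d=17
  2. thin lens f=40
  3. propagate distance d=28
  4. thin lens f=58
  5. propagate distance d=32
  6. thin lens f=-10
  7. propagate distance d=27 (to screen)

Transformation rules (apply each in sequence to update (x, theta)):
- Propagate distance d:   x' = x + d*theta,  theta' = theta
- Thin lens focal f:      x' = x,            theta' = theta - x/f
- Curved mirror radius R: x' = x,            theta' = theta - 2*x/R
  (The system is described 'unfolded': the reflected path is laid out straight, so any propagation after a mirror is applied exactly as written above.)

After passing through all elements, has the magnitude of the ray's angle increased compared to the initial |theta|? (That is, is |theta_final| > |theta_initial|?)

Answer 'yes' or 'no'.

Answer: yes

Derivation:
Initial: x=10.0000 theta=-0.5000
After 1 (propagate distance d=17): x=1.5000 theta=-0.5000
After 2 (thin lens f=40): x=1.5000 theta=-0.5375
After 3 (propagate distance d=28): x=-13.5500 theta=-0.5375
After 4 (thin lens f=58): x=-13.5500 theta=-141/464 (≈-0.3039)
After 5 (propagate distance d=32): x=-13499/580 (≈-23.2741) theta=-141/464 (≈-0.3039)
After 6 (thin lens f=-10): x=-13499/580 (≈-23.2741) theta=-30523/11600 (≈-2.6313)
After 7 (propagate distance d=27 (to screen)): x=-1094101/11600 (≈-94.3191) theta=-30523/11600 (≈-2.6313)
|theta_initial|=0.5000 |theta_final|=30523/11600 (≈2.6313) -> increased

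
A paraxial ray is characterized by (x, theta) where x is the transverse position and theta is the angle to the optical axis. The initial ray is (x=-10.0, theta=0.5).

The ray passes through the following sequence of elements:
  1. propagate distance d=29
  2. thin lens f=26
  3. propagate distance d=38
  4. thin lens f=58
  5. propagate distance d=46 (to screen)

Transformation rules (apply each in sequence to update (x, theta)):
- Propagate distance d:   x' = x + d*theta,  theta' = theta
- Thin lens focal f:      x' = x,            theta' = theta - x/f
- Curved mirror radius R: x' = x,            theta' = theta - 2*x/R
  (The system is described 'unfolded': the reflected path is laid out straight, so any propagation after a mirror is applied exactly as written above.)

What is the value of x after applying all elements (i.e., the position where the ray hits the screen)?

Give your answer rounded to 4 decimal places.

Answer: 18.5398

Derivation:
Initial: x=-10.0000 theta=0.5000
After 1 (propagate distance d=29): x=4.5000 theta=0.5000
After 2 (thin lens f=26): x=4.5000 theta=17/52 (≈0.3269)
After 3 (propagate distance d=38): x=220/13 (≈16.9231) theta=17/52 (≈0.3269)
After 4 (thin lens f=58): x=220/13 (≈16.9231) theta=53/1508 (≈0.0351)
After 5 (propagate distance d=46 (to screen)): x=13979/754 (≈18.5398) theta=53/1508 (≈0.0351)
Rounded to 4 decimal places: x = 18.5398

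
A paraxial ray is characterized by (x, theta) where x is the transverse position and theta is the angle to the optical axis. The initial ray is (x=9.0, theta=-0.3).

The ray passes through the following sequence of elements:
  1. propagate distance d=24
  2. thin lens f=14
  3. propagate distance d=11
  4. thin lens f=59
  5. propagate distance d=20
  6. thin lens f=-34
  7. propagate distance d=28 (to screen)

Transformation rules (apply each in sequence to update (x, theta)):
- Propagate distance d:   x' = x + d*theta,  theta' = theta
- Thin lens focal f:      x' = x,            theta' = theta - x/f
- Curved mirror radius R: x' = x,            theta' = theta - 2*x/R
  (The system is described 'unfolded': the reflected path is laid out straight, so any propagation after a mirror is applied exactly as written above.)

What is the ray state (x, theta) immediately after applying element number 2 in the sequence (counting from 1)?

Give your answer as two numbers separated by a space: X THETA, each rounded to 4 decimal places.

Answer: 1.8000 -0.4286

Derivation:
Initial: x=9.0000 theta=-0.3000
After 1 (propagate distance d=24): x=1.8000 theta=-0.3000
After 2 (thin lens f=14): x=1.8000 theta=-3/7 (≈-0.4286)
Rounded to 4 decimal places: x = 1.8000, theta = -0.4286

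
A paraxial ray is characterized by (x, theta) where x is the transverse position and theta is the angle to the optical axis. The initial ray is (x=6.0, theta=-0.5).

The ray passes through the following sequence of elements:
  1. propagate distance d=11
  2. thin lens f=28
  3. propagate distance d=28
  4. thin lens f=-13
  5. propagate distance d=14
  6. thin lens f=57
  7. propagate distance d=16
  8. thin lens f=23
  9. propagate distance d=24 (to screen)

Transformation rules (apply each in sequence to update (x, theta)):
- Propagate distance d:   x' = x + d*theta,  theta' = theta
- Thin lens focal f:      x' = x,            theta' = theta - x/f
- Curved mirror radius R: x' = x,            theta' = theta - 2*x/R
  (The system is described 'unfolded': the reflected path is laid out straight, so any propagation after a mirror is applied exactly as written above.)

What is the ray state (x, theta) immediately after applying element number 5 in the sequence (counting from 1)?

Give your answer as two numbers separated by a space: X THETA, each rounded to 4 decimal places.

Initial: x=6.0000 theta=-0.5000
After 1 (propagate distance d=11): x=0.5000 theta=-0.5000
After 2 (thin lens f=28): x=0.5000 theta=-29/56 (≈-0.5179)
After 3 (propagate distance d=28): x=-14.0000 theta=-29/56 (≈-0.5179)
After 4 (thin lens f=-13): x=-14.0000 theta=-1161/728 (≈-1.5948)
After 5 (propagate distance d=14): x=-1889/52 (≈-36.3269) theta=-1161/728 (≈-1.5948)
Rounded to 4 decimal places: x = -36.3269, theta = -1.5948

Answer: -36.3269 -1.5948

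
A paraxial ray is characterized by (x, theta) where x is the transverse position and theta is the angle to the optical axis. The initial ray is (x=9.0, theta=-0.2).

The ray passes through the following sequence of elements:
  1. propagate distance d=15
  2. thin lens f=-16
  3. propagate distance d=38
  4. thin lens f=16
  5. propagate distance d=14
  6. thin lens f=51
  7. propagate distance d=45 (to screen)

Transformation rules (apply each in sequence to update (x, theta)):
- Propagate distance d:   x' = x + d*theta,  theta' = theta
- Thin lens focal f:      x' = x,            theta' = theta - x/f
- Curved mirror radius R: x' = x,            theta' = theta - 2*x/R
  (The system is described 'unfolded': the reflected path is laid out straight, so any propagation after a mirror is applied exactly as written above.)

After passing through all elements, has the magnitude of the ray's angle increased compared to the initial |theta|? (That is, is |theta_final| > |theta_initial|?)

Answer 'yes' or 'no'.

Initial: x=9.0000 theta=-0.2000
After 1 (propagate distance d=15): x=6.0000 theta=-0.2000
After 2 (thin lens f=-16): x=6.0000 theta=0.1750
After 3 (propagate distance d=38): x=12.6500 theta=0.1750
After 4 (thin lens f=16): x=12.6500 theta=-197/320 (≈-0.6156)
After 5 (propagate distance d=14): x=129/32 (≈4.0313) theta=-197/320 (≈-0.6156)
After 6 (thin lens f=51): x=129/32 (≈4.0313) theta=-3779/5440 (≈-0.6947)
After 7 (propagate distance d=45 (to screen)): x=-29625/1088 (≈-27.2289) theta=-3779/5440 (≈-0.6947)
|theta_initial|=0.2000 |theta_final|=3779/5440 (≈0.6947) -> increased

Answer: yes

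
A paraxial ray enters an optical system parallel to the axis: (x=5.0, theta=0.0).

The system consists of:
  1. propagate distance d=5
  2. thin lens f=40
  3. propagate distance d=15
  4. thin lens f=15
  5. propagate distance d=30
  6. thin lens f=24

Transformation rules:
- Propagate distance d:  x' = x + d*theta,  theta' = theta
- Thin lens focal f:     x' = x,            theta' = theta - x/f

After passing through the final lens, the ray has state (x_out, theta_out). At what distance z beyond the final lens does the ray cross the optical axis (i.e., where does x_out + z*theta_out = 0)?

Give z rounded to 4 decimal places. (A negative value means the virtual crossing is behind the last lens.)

Initial: x=5.0000 theta=0.0000
After 1 (propagate distance d=5): x=5.0000 theta=0.0000
After 2 (thin lens f=40): x=5.0000 theta=-0.1250
After 3 (propagate distance d=15): x=3.1250 theta=-0.1250
After 4 (thin lens f=15): x=3.1250 theta=-1/3 (≈-0.3333)
After 5 (propagate distance d=30): x=-6.8750 theta=-1/3 (≈-0.3333)
After 6 (thin lens f=24): x=-6.8750 theta=-3/64 (≈-0.0469)
z_focus = -x_out/theta_out = -(-6.8750)/(-3/64) = -440/3 ≈ -146.6667
Rounded to 4 decimal places: z = -146.6667

Answer: -146.6667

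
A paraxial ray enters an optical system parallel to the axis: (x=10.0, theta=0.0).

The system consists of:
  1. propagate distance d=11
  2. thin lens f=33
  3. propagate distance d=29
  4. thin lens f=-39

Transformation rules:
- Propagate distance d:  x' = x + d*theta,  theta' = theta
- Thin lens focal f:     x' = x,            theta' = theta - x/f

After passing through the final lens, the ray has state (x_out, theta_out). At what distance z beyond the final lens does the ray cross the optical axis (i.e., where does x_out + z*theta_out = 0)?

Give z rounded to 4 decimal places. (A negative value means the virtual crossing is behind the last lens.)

Answer: 4.4571

Derivation:
Initial: x=10.0000 theta=0.0000
After 1 (propagate distance d=11): x=10.0000 theta=0.0000
After 2 (thin lens f=33): x=10.0000 theta=-10/33 (≈-0.3030)
After 3 (propagate distance d=29): x=40/33 (≈1.2121) theta=-10/33 (≈-0.3030)
After 4 (thin lens f=-39): x=40/33 (≈1.2121) theta=-350/1287 (≈-0.2720)
z_focus = -x_out/theta_out = -(40/33)/(-350/1287) = 156/35 ≈ 4.4571
Rounded to 4 decimal places: z = 4.4571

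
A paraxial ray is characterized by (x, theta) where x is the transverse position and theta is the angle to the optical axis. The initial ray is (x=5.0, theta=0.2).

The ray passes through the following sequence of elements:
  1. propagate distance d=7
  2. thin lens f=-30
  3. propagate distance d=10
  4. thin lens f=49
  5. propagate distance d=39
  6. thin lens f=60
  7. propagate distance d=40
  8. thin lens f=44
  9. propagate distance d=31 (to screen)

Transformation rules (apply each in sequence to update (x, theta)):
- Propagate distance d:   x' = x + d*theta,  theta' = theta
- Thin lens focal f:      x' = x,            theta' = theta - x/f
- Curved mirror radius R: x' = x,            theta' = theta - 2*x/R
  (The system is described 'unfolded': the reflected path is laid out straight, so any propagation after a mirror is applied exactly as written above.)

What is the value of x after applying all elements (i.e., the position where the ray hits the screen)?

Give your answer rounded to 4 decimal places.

Initial: x=5.0000 theta=0.2000
After 1 (propagate distance d=7): x=6.4000 theta=0.2000
After 2 (thin lens f=-30): x=6.4000 theta=31/75 (≈0.4133)
After 3 (propagate distance d=10): x=158/15 (≈10.5333) theta=31/75 (≈0.4133)
After 4 (thin lens f=49): x=158/15 (≈10.5333) theta=243/1225 (≈0.1984)
After 5 (propagate distance d=39): x=67141/3675 (≈18.2697) theta=243/1225 (≈0.1984)
After 6 (thin lens f=60): x=67141/3675 (≈18.2697) theta=-3343/31500 (≈-0.1061)
After 7 (propagate distance d=40): x=154621/11025 (≈14.0246) theta=-3343/31500 (≈-0.1061)
After 8 (thin lens f=44): x=154621/11025 (≈14.0246) theta=-257629/606375 (≈-0.4249)
After 9 (propagate distance d=31 (to screen)): x=172552/202125 (≈0.8537) theta=-257629/606375 (≈-0.4249)
Rounded to 4 decimal places: x = 0.8537

Answer: 0.8537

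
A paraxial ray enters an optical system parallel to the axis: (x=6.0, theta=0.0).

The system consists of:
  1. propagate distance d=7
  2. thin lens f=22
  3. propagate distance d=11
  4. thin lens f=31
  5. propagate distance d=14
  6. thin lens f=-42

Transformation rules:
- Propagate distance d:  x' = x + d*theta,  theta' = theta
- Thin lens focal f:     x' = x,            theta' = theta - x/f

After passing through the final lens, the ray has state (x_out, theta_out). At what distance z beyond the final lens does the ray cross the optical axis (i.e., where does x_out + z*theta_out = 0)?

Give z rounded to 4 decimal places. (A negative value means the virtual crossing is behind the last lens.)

Answer: -5.1586

Derivation:
Initial: x=6.0000 theta=0.0000
After 1 (propagate distance d=7): x=6.0000 theta=0.0000
After 2 (thin lens f=22): x=6.0000 theta=-3/11 (≈-0.2727)
After 3 (propagate distance d=11): x=3.0000 theta=-3/11 (≈-0.2727)
After 4 (thin lens f=31): x=3.0000 theta=-126/341 (≈-0.3695)
After 5 (propagate distance d=14): x=-741/341 (≈-2.1730) theta=-126/341 (≈-0.3695)
After 6 (thin lens f=-42): x=-741/341 (≈-2.1730) theta=-2011/4774 (≈-0.4212)
z_focus = -x_out/theta_out = -(-741/341)/(-2011/4774) = -10374/2011 ≈ -5.1586
Rounded to 4 decimal places: z = -5.1586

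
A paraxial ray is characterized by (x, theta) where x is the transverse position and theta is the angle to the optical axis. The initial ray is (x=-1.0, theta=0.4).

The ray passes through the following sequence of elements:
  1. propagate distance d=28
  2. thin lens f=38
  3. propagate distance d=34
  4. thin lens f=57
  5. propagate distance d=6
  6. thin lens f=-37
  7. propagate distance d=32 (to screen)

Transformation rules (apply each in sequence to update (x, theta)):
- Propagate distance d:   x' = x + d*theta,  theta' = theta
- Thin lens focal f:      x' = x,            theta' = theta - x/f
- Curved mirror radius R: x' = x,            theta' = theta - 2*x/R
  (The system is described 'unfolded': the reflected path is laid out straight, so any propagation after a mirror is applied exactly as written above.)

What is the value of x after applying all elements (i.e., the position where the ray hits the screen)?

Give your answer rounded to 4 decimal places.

Answer: 21.9289

Derivation:
Initial: x=-1.0000 theta=0.4000
After 1 (propagate distance d=28): x=10.2000 theta=0.4000
After 2 (thin lens f=38): x=10.2000 theta=5/38 (≈0.1316)
After 3 (propagate distance d=34): x=1394/95 (≈14.6737) theta=5/38 (≈0.1316)
After 4 (thin lens f=57): x=1394/95 (≈14.6737) theta=-1363/10830 (≈-0.1259)
After 5 (propagate distance d=6): x=25123/1805 (≈13.9186) theta=-1363/10830 (≈-0.1259)
After 6 (thin lens f=-37): x=25123/1805 (≈13.9186) theta=2711/10830 (≈0.2503)
After 7 (propagate distance d=32 (to screen)): x=23749/1083 (≈21.9289) theta=2711/10830 (≈0.2503)
Rounded to 4 decimal places: x = 21.9289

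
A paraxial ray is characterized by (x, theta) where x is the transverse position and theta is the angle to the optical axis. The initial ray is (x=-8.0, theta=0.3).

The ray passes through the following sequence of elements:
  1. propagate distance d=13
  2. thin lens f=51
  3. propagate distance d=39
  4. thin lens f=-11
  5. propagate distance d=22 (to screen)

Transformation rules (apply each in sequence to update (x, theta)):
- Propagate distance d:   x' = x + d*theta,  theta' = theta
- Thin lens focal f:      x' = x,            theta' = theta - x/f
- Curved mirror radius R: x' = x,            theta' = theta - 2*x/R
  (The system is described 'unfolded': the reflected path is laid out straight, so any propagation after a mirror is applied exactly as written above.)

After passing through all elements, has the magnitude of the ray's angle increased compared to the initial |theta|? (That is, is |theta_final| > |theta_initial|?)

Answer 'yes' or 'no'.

Initial: x=-8.0000 theta=0.3000
After 1 (propagate distance d=13): x=-4.1000 theta=0.3000
After 2 (thin lens f=51): x=-4.1000 theta=97/255 (≈0.3804)
After 3 (propagate distance d=39): x=365/34 (≈10.7353) theta=97/255 (≈0.3804)
After 4 (thin lens f=-11): x=365/34 (≈10.7353) theta=7609/5610 (≈1.3563)
After 5 (propagate distance d=22 (to screen)): x=20693/510 (≈40.5745) theta=7609/5610 (≈1.3563)
|theta_initial|=0.3000 |theta_final|=7609/5610 (≈1.3563) -> increased

Answer: yes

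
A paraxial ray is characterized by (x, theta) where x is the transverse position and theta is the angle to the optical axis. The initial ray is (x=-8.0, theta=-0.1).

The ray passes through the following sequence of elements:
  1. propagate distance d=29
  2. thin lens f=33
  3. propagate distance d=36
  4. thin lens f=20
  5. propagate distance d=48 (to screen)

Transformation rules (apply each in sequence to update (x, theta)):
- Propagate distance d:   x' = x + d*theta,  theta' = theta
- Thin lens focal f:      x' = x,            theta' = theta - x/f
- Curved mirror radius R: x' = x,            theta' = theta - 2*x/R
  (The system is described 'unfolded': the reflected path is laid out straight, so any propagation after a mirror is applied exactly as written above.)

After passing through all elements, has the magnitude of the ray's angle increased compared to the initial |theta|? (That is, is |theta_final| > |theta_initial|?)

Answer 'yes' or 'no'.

Initial: x=-8.0000 theta=-0.1000
After 1 (propagate distance d=29): x=-10.9000 theta=-0.1000
After 2 (thin lens f=33): x=-10.9000 theta=38/165 (≈0.2303)
After 3 (propagate distance d=36): x=-287/110 (≈-2.6091) theta=38/165 (≈0.2303)
After 4 (thin lens f=20): x=-287/110 (≈-2.6091) theta=2381/6600 (≈0.3608)
After 5 (propagate distance d=48 (to screen)): x=8089/550 (≈14.7073) theta=2381/6600 (≈0.3608)
|theta_initial|=0.1000 |theta_final|=2381/6600 (≈0.3608) -> increased

Answer: yes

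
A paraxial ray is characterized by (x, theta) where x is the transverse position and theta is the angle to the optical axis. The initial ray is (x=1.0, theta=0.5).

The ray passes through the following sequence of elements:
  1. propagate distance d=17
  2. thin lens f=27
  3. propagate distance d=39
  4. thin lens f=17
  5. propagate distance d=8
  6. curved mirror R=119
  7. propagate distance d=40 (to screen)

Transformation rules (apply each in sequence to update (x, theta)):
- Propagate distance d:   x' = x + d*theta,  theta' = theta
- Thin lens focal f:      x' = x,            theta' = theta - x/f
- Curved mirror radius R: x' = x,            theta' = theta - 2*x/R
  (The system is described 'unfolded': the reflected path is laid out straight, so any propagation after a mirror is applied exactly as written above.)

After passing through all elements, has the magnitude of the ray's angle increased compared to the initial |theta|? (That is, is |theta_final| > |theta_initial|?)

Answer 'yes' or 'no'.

Initial: x=1.0000 theta=0.5000
After 1 (propagate distance d=17): x=9.5000 theta=0.5000
After 2 (thin lens f=27): x=9.5000 theta=4/27 (≈0.1481)
After 3 (propagate distance d=39): x=275/18 (≈15.2778) theta=4/27 (≈0.1481)
After 4 (thin lens f=17): x=275/18 (≈15.2778) theta=-689/918 (≈-0.7505)
After 5 (propagate distance d=8): x=8513/918 (≈9.2734) theta=-689/918 (≈-0.7505)
After 6 (curved mirror R=119): x=8513/918 (≈9.2734) theta=-99017/109242 (≈-0.9064)
After 7 (propagate distance d=40 (to screen)): x=-2947633/109242 (≈-26.9826) theta=-99017/109242 (≈-0.9064)
|theta_initial|=0.5000 |theta_final|=99017/109242 (≈0.9064) -> increased

Answer: yes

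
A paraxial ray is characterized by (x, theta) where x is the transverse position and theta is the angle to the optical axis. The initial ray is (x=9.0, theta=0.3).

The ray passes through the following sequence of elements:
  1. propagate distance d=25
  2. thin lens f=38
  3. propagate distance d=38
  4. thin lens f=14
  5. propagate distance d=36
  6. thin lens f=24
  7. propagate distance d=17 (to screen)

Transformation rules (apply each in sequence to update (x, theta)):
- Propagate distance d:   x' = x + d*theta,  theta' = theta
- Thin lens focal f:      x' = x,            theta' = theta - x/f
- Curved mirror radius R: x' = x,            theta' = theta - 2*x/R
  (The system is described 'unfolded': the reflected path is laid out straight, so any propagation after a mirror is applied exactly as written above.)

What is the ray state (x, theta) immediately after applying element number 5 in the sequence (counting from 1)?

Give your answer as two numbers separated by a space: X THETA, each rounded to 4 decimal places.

Initial: x=9.0000 theta=0.3000
After 1 (propagate distance d=25): x=16.5000 theta=0.3000
After 2 (thin lens f=38): x=16.5000 theta=-51/380 (≈-0.1342)
After 3 (propagate distance d=38): x=11.4000 theta=-51/380 (≈-0.1342)
After 4 (thin lens f=14): x=11.4000 theta=-2523/2660 (≈-0.9485)
After 5 (propagate distance d=36): x=-15126/665 (≈-22.7459) theta=-2523/2660 (≈-0.9485)
Rounded to 4 decimal places: x = -22.7459, theta = -0.9485

Answer: -22.7459 -0.9485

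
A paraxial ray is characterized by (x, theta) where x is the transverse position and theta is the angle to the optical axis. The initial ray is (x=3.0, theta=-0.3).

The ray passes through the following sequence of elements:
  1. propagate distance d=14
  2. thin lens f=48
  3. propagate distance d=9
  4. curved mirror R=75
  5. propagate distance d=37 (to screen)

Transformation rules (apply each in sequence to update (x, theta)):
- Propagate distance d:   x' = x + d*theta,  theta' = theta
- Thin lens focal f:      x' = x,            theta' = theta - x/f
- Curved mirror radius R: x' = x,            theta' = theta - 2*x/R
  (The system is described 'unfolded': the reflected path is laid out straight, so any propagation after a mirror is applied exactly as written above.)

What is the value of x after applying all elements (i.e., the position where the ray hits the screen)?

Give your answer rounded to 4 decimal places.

Initial: x=3.0000 theta=-0.3000
After 1 (propagate distance d=14): x=-1.2000 theta=-0.3000
After 2 (thin lens f=48): x=-1.2000 theta=-0.2750
After 3 (propagate distance d=9): x=-3.6750 theta=-0.2750
After 4 (curved mirror R=75): x=-3.6750 theta=-0.1770
After 5 (propagate distance d=37 (to screen)): x=-10.2240 theta=-0.1770
Rounded to 4 decimal places: x = -10.2240

Answer: -10.2240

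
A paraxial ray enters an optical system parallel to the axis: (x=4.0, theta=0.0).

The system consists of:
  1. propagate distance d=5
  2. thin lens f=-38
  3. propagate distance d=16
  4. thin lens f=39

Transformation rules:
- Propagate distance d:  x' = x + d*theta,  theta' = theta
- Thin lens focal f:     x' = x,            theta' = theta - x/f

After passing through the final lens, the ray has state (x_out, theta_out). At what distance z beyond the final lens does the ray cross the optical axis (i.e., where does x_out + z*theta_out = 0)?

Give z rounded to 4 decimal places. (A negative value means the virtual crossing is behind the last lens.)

Answer: 140.4000

Derivation:
Initial: x=4.0000 theta=0.0000
After 1 (propagate distance d=5): x=4.0000 theta=0.0000
After 2 (thin lens f=-38): x=4.0000 theta=2/19 (≈0.1053)
After 3 (propagate distance d=16): x=108/19 (≈5.6842) theta=2/19 (≈0.1053)
After 4 (thin lens f=39): x=108/19 (≈5.6842) theta=-10/247 (≈-0.0405)
z_focus = -x_out/theta_out = -(108/19)/(-10/247) = 140.4000
Rounded to 4 decimal places: z = 140.4000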